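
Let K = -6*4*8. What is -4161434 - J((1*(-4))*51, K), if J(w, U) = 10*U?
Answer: -4159514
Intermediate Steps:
K = -192 (K = -24*8 = -192)
-4161434 - J((1*(-4))*51, K) = -4161434 - 10*(-192) = -4161434 - 1*(-1920) = -4161434 + 1920 = -4159514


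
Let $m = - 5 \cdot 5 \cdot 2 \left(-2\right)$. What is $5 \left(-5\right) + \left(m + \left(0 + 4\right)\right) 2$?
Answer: $183$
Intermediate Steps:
$m = 100$ ($m = - 5 \cdot 10 \left(-2\right) = \left(-5\right) \left(-20\right) = 100$)
$5 \left(-5\right) + \left(m + \left(0 + 4\right)\right) 2 = 5 \left(-5\right) + \left(100 + \left(0 + 4\right)\right) 2 = -25 + \left(100 + 4\right) 2 = -25 + 104 \cdot 2 = -25 + 208 = 183$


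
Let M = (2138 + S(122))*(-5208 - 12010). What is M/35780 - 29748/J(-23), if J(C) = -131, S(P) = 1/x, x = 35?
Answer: -65766120149/82025650 ≈ -801.78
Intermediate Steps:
S(P) = 1/35
M = -1288440158/35 (M = (2138 + 1/35)*(-5208 - 12010) = (74831/35)*(-17218) = -1288440158/35 ≈ -3.6813e+7)
M/35780 - 29748/J(-23) = -1288440158/35/35780 - 29748/(-131) = -1288440158/35*1/35780 - 29748*(-1/131) = -644220079/626150 + 29748/131 = -65766120149/82025650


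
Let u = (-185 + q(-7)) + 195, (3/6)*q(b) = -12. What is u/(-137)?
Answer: 14/137 ≈ 0.10219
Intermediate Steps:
q(b) = -24 (q(b) = 2*(-12) = -24)
u = -14 (u = (-185 - 24) + 195 = -209 + 195 = -14)
u/(-137) = -14/(-137) = -14*(-1/137) = 14/137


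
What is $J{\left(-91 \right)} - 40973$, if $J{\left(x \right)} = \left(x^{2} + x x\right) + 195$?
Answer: $-24216$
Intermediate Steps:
$J{\left(x \right)} = 195 + 2 x^{2}$ ($J{\left(x \right)} = \left(x^{2} + x^{2}\right) + 195 = 2 x^{2} + 195 = 195 + 2 x^{2}$)
$J{\left(-91 \right)} - 40973 = \left(195 + 2 \left(-91\right)^{2}\right) - 40973 = \left(195 + 2 \cdot 8281\right) - 40973 = \left(195 + 16562\right) - 40973 = 16757 - 40973 = -24216$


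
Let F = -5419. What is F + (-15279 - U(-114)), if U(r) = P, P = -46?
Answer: -20652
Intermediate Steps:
U(r) = -46
F + (-15279 - U(-114)) = -5419 + (-15279 - 1*(-46)) = -5419 + (-15279 + 46) = -5419 - 15233 = -20652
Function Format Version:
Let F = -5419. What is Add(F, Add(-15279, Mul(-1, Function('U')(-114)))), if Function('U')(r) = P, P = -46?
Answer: -20652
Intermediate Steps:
Function('U')(r) = -46
Add(F, Add(-15279, Mul(-1, Function('U')(-114)))) = Add(-5419, Add(-15279, Mul(-1, -46))) = Add(-5419, Add(-15279, 46)) = Add(-5419, -15233) = -20652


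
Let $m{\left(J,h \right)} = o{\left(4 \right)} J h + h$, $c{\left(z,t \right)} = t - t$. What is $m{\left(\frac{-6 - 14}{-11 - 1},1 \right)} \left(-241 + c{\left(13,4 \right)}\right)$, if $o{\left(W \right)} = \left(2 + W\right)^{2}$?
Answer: $-14701$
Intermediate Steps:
$c{\left(z,t \right)} = 0$
$m{\left(J,h \right)} = h + 36 J h$ ($m{\left(J,h \right)} = \left(2 + 4\right)^{2} J h + h = 6^{2} J h + h = 36 J h + h = h + 36 J h$)
$m{\left(\frac{-6 - 14}{-11 - 1},1 \right)} \left(-241 + c{\left(13,4 \right)}\right) = 1 \left(1 + 36 \frac{-6 - 14}{-11 - 1}\right) \left(-241 + 0\right) = 1 \left(1 + 36 \left(- \frac{20}{-12}\right)\right) \left(-241\right) = 1 \left(1 + 36 \left(\left(-20\right) \left(- \frac{1}{12}\right)\right)\right) \left(-241\right) = 1 \left(1 + 36 \cdot \frac{5}{3}\right) \left(-241\right) = 1 \left(1 + 60\right) \left(-241\right) = 1 \cdot 61 \left(-241\right) = 61 \left(-241\right) = -14701$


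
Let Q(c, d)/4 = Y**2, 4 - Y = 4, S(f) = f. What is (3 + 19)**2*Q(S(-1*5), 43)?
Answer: 0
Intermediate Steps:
Y = 0 (Y = 4 - 1*4 = 4 - 4 = 0)
Q(c, d) = 0 (Q(c, d) = 4*0**2 = 4*0 = 0)
(3 + 19)**2*Q(S(-1*5), 43) = (3 + 19)**2*0 = 22**2*0 = 484*0 = 0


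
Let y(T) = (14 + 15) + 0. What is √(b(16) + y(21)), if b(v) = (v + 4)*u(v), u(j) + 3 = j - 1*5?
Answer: 3*√21 ≈ 13.748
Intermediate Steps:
u(j) = -8 + j (u(j) = -3 + (j - 1*5) = -3 + (j - 5) = -3 + (-5 + j) = -8 + j)
b(v) = (-8 + v)*(4 + v) (b(v) = (v + 4)*(-8 + v) = (4 + v)*(-8 + v) = (-8 + v)*(4 + v))
y(T) = 29 (y(T) = 29 + 0 = 29)
√(b(16) + y(21)) = √((-8 + 16)*(4 + 16) + 29) = √(8*20 + 29) = √(160 + 29) = √189 = 3*√21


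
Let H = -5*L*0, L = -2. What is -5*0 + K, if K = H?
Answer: 0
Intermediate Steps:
H = 0 (H = -5*(-2)*0 = 10*0 = 0)
K = 0
-5*0 + K = -5*0 + 0 = 0 + 0 = 0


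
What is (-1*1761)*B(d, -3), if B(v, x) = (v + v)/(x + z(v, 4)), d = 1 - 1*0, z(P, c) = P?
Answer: 1761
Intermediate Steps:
d = 1 (d = 1 + 0 = 1)
B(v, x) = 2*v/(v + x) (B(v, x) = (v + v)/(x + v) = (2*v)/(v + x) = 2*v/(v + x))
(-1*1761)*B(d, -3) = (-1*1761)*(2*1/(1 - 3)) = -3522/(-2) = -3522*(-1)/2 = -1761*(-1) = 1761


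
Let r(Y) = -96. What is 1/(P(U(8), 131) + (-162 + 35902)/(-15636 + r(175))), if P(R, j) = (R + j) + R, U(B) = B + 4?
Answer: 3933/600680 ≈ 0.0065476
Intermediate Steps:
U(B) = 4 + B
P(R, j) = j + 2*R
1/(P(U(8), 131) + (-162 + 35902)/(-15636 + r(175))) = 1/((131 + 2*(4 + 8)) + (-162 + 35902)/(-15636 - 96)) = 1/((131 + 2*12) + 35740/(-15732)) = 1/((131 + 24) + 35740*(-1/15732)) = 1/(155 - 8935/3933) = 1/(600680/3933) = 3933/600680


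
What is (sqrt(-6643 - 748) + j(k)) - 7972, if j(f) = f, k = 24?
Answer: -7948 + I*sqrt(7391) ≈ -7948.0 + 85.971*I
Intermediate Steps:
(sqrt(-6643 - 748) + j(k)) - 7972 = (sqrt(-6643 - 748) + 24) - 7972 = (sqrt(-7391) + 24) - 7972 = (I*sqrt(7391) + 24) - 7972 = (24 + I*sqrt(7391)) - 7972 = -7948 + I*sqrt(7391)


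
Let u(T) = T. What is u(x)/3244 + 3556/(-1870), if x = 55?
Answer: -5716407/3033140 ≈ -1.8846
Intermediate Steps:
u(x)/3244 + 3556/(-1870) = 55/3244 + 3556/(-1870) = 55*(1/3244) + 3556*(-1/1870) = 55/3244 - 1778/935 = -5716407/3033140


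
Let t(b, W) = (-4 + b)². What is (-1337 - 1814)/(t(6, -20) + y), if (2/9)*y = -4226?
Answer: 3151/19013 ≈ 0.16573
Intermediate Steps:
y = -19017 (y = (9/2)*(-4226) = -19017)
(-1337 - 1814)/(t(6, -20) + y) = (-1337 - 1814)/((-4 + 6)² - 19017) = -3151/(2² - 19017) = -3151/(4 - 19017) = -3151/(-19013) = -3151*(-1/19013) = 3151/19013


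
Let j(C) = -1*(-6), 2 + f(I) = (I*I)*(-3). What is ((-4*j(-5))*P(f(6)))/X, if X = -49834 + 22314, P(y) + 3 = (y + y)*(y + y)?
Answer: 145191/3440 ≈ 42.207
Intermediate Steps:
f(I) = -2 - 3*I² (f(I) = -2 + (I*I)*(-3) = -2 + I²*(-3) = -2 - 3*I²)
P(y) = -3 + 4*y² (P(y) = -3 + (y + y)*(y + y) = -3 + (2*y)*(2*y) = -3 + 4*y²)
j(C) = 6
X = -27520
((-4*j(-5))*P(f(6)))/X = ((-4*6)*(-3 + 4*(-2 - 3*6²)²))/(-27520) = -24*(-3 + 4*(-2 - 3*36)²)*(-1/27520) = -24*(-3 + 4*(-2 - 108)²)*(-1/27520) = -24*(-3 + 4*(-110)²)*(-1/27520) = -24*(-3 + 4*12100)*(-1/27520) = -24*(-3 + 48400)*(-1/27520) = -24*48397*(-1/27520) = -1161528*(-1/27520) = 145191/3440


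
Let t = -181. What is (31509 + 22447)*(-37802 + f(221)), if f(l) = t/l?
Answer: -450771247388/221 ≈ -2.0397e+9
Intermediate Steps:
f(l) = -181/l
(31509 + 22447)*(-37802 + f(221)) = (31509 + 22447)*(-37802 - 181/221) = 53956*(-37802 - 181*1/221) = 53956*(-37802 - 181/221) = 53956*(-8354423/221) = -450771247388/221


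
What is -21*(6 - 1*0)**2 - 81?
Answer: -837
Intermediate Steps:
-21*(6 - 1*0)**2 - 81 = -21*(6 + 0)**2 - 81 = -21*6**2 - 81 = -21*36 - 81 = -756 - 81 = -837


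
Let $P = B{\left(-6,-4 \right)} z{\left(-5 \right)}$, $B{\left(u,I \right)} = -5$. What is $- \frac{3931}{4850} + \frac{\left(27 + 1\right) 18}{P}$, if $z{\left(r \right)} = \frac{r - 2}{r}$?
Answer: $- \frac{353131}{4850} \approx -72.811$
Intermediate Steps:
$z{\left(r \right)} = \frac{-2 + r}{r}$
$P = -7$ ($P = - 5 \frac{-2 - 5}{-5} = - 5 \left(\left(- \frac{1}{5}\right) \left(-7\right)\right) = \left(-5\right) \frac{7}{5} = -7$)
$- \frac{3931}{4850} + \frac{\left(27 + 1\right) 18}{P} = - \frac{3931}{4850} + \frac{\left(27 + 1\right) 18}{-7} = \left(-3931\right) \frac{1}{4850} + 28 \cdot 18 \left(- \frac{1}{7}\right) = - \frac{3931}{4850} + 504 \left(- \frac{1}{7}\right) = - \frac{3931}{4850} - 72 = - \frac{353131}{4850}$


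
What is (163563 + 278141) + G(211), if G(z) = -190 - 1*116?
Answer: 441398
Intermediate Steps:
G(z) = -306 (G(z) = -190 - 116 = -306)
(163563 + 278141) + G(211) = (163563 + 278141) - 306 = 441704 - 306 = 441398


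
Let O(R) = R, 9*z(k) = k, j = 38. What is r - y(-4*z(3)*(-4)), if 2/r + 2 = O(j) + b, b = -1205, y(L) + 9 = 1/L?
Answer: 164797/18704 ≈ 8.8108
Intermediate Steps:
z(k) = k/9
y(L) = -9 + 1/L
r = -2/1169 (r = 2/(-2 + (38 - 1205)) = 2/(-2 - 1167) = 2/(-1169) = 2*(-1/1169) = -2/1169 ≈ -0.0017109)
r - y(-4*z(3)*(-4)) = -2/1169 - (-9 + 1/(-4*3/9*(-4))) = -2/1169 - (-9 + 1/(-4*1/3*(-4))) = -2/1169 - (-9 + 1/(-4/3*(-4))) = -2/1169 - (-9 + 1/(16/3)) = -2/1169 - (-9 + 3/16) = -2/1169 - 1*(-141/16) = -2/1169 + 141/16 = 164797/18704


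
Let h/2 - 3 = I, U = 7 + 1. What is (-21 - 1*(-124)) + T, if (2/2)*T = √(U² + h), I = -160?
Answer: 103 + 5*I*√10 ≈ 103.0 + 15.811*I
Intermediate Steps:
U = 8
h = -314 (h = 6 + 2*(-160) = 6 - 320 = -314)
T = 5*I*√10 (T = √(8² - 314) = √(64 - 314) = √(-250) = 5*I*√10 ≈ 15.811*I)
(-21 - 1*(-124)) + T = (-21 - 1*(-124)) + 5*I*√10 = (-21 + 124) + 5*I*√10 = 103 + 5*I*√10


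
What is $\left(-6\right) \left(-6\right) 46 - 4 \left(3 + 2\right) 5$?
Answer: $-165600$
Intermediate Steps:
$\left(-6\right) \left(-6\right) 46 - 4 \left(3 + 2\right) 5 = 36 \cdot 46 \left(-4\right) 5 \cdot 5 = 1656 \left(\left(-20\right) 5\right) = 1656 \left(-100\right) = -165600$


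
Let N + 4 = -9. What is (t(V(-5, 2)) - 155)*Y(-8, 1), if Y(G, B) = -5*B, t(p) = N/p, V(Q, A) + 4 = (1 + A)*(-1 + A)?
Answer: 710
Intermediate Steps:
N = -13 (N = -4 - 9 = -13)
V(Q, A) = -4 + (1 + A)*(-1 + A)
t(p) = -13/p
(t(V(-5, 2)) - 155)*Y(-8, 1) = (-13/(-5 + 2**2) - 155)*(-5*1) = (-13/(-5 + 4) - 155)*(-5) = (-13/(-1) - 155)*(-5) = (-13*(-1) - 155)*(-5) = (13 - 155)*(-5) = -142*(-5) = 710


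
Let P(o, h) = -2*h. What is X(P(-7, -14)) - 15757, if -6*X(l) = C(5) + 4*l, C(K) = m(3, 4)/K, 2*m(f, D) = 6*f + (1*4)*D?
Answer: -473287/30 ≈ -15776.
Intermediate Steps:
m(f, D) = 2*D + 3*f (m(f, D) = (6*f + (1*4)*D)/2 = (6*f + 4*D)/2 = (4*D + 6*f)/2 = 2*D + 3*f)
C(K) = 17/K (C(K) = (2*4 + 3*3)/K = (8 + 9)/K = 17/K)
X(l) = -17/30 - 2*l/3 (X(l) = -(17/5 + 4*l)/6 = -17/30 - 2*l/3)
X(P(-7, -14)) - 15757 = (-17/30 - (-4)*(-14)/3) - 15757 = (-17/30 - ⅔*28) - 15757 = (-17/30 - 56/3) - 15757 = -577/30 - 15757 = -473287/30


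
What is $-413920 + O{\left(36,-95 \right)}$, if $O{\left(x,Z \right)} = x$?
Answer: $-413884$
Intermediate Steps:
$-413920 + O{\left(36,-95 \right)} = -413920 + 36 = -413884$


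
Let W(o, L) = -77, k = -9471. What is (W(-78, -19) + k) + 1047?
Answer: -8501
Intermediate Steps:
(W(-78, -19) + k) + 1047 = (-77 - 9471) + 1047 = -9548 + 1047 = -8501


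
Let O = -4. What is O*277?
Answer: -1108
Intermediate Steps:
O*277 = -4*277 = -1108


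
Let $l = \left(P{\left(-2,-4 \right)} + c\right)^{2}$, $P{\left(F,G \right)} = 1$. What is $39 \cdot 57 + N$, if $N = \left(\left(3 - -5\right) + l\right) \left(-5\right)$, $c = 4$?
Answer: $2058$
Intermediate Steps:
$l = 25$ ($l = \left(1 + 4\right)^{2} = 5^{2} = 25$)
$N = -165$ ($N = \left(\left(3 - -5\right) + 25\right) \left(-5\right) = \left(\left(3 + 5\right) + 25\right) \left(-5\right) = \left(8 + 25\right) \left(-5\right) = 33 \left(-5\right) = -165$)
$39 \cdot 57 + N = 39 \cdot 57 - 165 = 2223 - 165 = 2058$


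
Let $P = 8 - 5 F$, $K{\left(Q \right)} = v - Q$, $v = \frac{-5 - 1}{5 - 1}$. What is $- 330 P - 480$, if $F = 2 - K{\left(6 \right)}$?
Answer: $12555$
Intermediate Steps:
$v = - \frac{3}{2}$ ($v = - \frac{6}{4} = \left(-6\right) \frac{1}{4} = - \frac{3}{2} \approx -1.5$)
$K{\left(Q \right)} = - \frac{3}{2} - Q$
$F = \frac{19}{2}$ ($F = 2 - \left(- \frac{3}{2} - 6\right) = 2 - - \frac{15}{2} = 2 + \frac{15}{2} = \frac{19}{2} \approx 9.5$)
$P = - \frac{79}{2}$ ($P = 8 - \frac{95}{2} = - \frac{79}{2} \approx -39.5$)
$- 330 P - 480 = \left(-330\right) \left(- \frac{79}{2}\right) - 480 = 13035 - 480 = 12555$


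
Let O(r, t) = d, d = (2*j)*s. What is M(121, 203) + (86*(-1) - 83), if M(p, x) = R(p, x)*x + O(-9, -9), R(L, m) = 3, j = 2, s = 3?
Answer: 452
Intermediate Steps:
d = 12 (d = (2*2)*3 = 4*3 = 12)
O(r, t) = 12
M(p, x) = 12 + 3*x (M(p, x) = 3*x + 12 = 12 + 3*x)
M(121, 203) + (86*(-1) - 83) = (12 + 3*203) + (86*(-1) - 83) = (12 + 609) + (-86 - 83) = 621 - 169 = 452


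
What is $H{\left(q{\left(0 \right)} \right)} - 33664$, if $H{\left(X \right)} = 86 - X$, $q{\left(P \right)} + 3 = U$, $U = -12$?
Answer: $-33563$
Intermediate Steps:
$q{\left(P \right)} = -15$ ($q{\left(P \right)} = -3 - 12 = -15$)
$H{\left(q{\left(0 \right)} \right)} - 33664 = \left(86 - -15\right) - 33664 = \left(86 + 15\right) - 33664 = 101 - 33664 = -33563$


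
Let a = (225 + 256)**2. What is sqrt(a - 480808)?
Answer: I*sqrt(249447) ≈ 499.45*I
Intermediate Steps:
a = 231361 (a = 481**2 = 231361)
sqrt(a - 480808) = sqrt(231361 - 480808) = sqrt(-249447) = I*sqrt(249447)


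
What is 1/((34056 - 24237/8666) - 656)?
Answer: 8666/289420163 ≈ 2.9943e-5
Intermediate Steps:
1/((34056 - 24237/8666) - 656) = 1/(295105059/8666 - 656) = 1/(289420163/8666) = 8666/289420163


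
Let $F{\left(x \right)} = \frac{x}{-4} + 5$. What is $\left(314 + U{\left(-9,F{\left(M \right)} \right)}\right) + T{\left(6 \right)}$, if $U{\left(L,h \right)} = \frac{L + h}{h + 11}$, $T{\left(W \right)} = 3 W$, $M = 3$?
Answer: $\frac{20233}{61} \approx 331.69$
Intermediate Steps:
$F{\left(x \right)} = 5 - \frac{x}{4}$ ($F{\left(x \right)} = x \left(- \frac{1}{4}\right) + 5 = - \frac{x}{4} + 5 = 5 - \frac{x}{4}$)
$U{\left(L,h \right)} = \frac{L + h}{11 + h}$
$\left(314 + U{\left(-9,F{\left(M \right)} \right)}\right) + T{\left(6 \right)} = \left(314 + \frac{-9 + \left(5 - \frac{3}{4}\right)}{11 + \left(5 - \frac{3}{4}\right)}\right) + 3 \cdot 6 = \left(314 + \frac{-9 + \left(5 - \frac{3}{4}\right)}{11 + \left(5 - \frac{3}{4}\right)}\right) + 18 = \left(314 + \frac{-9 + \frac{17}{4}}{11 + \frac{17}{4}}\right) + 18 = \left(314 + \frac{1}{\frac{61}{4}} \left(- \frac{19}{4}\right)\right) + 18 = \left(314 + \frac{4}{61} \left(- \frac{19}{4}\right)\right) + 18 = \left(314 - \frac{19}{61}\right) + 18 = \frac{19135}{61} + 18 = \frac{20233}{61}$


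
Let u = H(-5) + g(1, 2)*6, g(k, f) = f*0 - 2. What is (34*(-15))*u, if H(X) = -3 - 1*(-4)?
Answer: 5610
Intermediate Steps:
H(X) = 1 (H(X) = -3 + 4 = 1)
g(k, f) = -2 (g(k, f) = 0 - 2 = -2)
u = -11 (u = 1 - 2*6 = 1 - 12 = -11)
(34*(-15))*u = (34*(-15))*(-11) = -510*(-11) = 5610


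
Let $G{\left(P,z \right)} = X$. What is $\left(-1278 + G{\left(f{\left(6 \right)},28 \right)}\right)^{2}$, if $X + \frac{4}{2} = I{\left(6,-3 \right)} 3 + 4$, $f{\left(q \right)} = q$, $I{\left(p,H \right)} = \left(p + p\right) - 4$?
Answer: $1567504$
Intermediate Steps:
$I{\left(p,H \right)} = -4 + 2 p$ ($I{\left(p,H \right)} = 2 p - 4 = -4 + 2 p$)
$X = 26$ ($X = -2 + \left(\left(-4 + 2 \cdot 6\right) 3 + 4\right) = -2 + \left(\left(-4 + 12\right) 3 + 4\right) = -2 + \left(8 \cdot 3 + 4\right) = -2 + \left(24 + 4\right) = -2 + 28 = 26$)
$G{\left(P,z \right)} = 26$
$\left(-1278 + G{\left(f{\left(6 \right)},28 \right)}\right)^{2} = \left(-1278 + 26\right)^{2} = \left(-1252\right)^{2} = 1567504$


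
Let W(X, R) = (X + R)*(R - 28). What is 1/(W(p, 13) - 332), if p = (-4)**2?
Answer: -1/767 ≈ -0.0013038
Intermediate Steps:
p = 16
W(X, R) = (-28 + R)*(R + X) (W(X, R) = (R + X)*(-28 + R) = (-28 + R)*(R + X))
1/(W(p, 13) - 332) = 1/((13**2 - 28*13 - 28*16 + 13*16) - 332) = 1/((169 - 364 - 448 + 208) - 332) = 1/(-435 - 332) = 1/(-767) = -1/767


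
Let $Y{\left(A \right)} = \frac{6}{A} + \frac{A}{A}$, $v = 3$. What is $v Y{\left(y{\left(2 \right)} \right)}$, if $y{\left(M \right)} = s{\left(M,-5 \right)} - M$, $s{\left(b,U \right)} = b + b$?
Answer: $12$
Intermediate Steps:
$s{\left(b,U \right)} = 2 b$
$y{\left(M \right)} = M$ ($y{\left(M \right)} = 2 M - M = M$)
$Y{\left(A \right)} = 1 + \frac{6}{A}$ ($Y{\left(A \right)} = \frac{6}{A} + 1 = 1 + \frac{6}{A}$)
$v Y{\left(y{\left(2 \right)} \right)} = 3 \frac{6 + 2}{2} = 3 \cdot \frac{1}{2} \cdot 8 = 3 \cdot 4 = 12$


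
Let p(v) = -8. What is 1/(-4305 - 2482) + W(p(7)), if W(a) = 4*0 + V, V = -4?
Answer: -27149/6787 ≈ -4.0001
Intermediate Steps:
W(a) = -4 (W(a) = 4*0 - 4 = 0 - 4 = -4)
1/(-4305 - 2482) + W(p(7)) = 1/(-4305 - 2482) - 4 = 1/(-6787) - 4 = -1/6787 - 4 = -27149/6787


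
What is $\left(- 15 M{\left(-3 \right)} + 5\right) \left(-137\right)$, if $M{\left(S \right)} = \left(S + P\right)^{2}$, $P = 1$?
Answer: $7535$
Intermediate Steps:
$M{\left(S \right)} = \left(1 + S\right)^{2}$ ($M{\left(S \right)} = \left(S + 1\right)^{2} = \left(1 + S\right)^{2}$)
$\left(- 15 M{\left(-3 \right)} + 5\right) \left(-137\right) = \left(- 15 \left(1 - 3\right)^{2} + 5\right) \left(-137\right) = \left(- 15 \left(-2\right)^{2} + 5\right) \left(-137\right) = \left(\left(-15\right) 4 + 5\right) \left(-137\right) = \left(-60 + 5\right) \left(-137\right) = \left(-55\right) \left(-137\right) = 7535$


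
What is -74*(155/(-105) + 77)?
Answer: -117364/21 ≈ -5588.8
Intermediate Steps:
-74*(155/(-105) + 77) = -74*(155*(-1/105) + 77) = -74*(-31/21 + 77) = -74*1586/21 = -117364/21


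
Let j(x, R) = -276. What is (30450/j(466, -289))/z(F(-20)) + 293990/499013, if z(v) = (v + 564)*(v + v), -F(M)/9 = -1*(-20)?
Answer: 374405332115/634648725504 ≈ 0.58994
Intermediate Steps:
F(M) = -180 (F(M) = -(-9)*(-20) = -9*20 = -180)
z(v) = 2*v*(564 + v) (z(v) = (564 + v)*(2*v) = 2*v*(564 + v))
(30450/j(466, -289))/z(F(-20)) + 293990/499013 = (30450/(-276))/((2*(-180)*(564 - 180))) + 293990/499013 = (30450*(-1/276))/((2*(-180)*384)) + 293990*(1/499013) = -5075/46/(-138240) + 293990/499013 = -5075/46*(-1/138240) + 293990/499013 = 1015/1271808 + 293990/499013 = 374405332115/634648725504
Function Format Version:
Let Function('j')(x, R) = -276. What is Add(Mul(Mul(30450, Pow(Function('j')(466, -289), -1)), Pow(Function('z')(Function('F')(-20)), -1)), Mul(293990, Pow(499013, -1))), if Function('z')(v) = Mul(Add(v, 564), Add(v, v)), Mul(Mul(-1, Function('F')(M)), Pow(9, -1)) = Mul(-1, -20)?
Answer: Rational(374405332115, 634648725504) ≈ 0.58994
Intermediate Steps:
Function('F')(M) = -180 (Function('F')(M) = Mul(-9, Mul(-1, -20)) = Mul(-9, 20) = -180)
Function('z')(v) = Mul(2, v, Add(564, v)) (Function('z')(v) = Mul(Add(564, v), Mul(2, v)) = Mul(2, v, Add(564, v)))
Add(Mul(Mul(30450, Pow(Function('j')(466, -289), -1)), Pow(Function('z')(Function('F')(-20)), -1)), Mul(293990, Pow(499013, -1))) = Add(Mul(Mul(30450, Pow(-276, -1)), Pow(Mul(2, -180, Add(564, -180)), -1)), Mul(293990, Pow(499013, -1))) = Add(Mul(Mul(30450, Rational(-1, 276)), Pow(Mul(2, -180, 384), -1)), Mul(293990, Rational(1, 499013))) = Add(Mul(Rational(-5075, 46), Pow(-138240, -1)), Rational(293990, 499013)) = Add(Mul(Rational(-5075, 46), Rational(-1, 138240)), Rational(293990, 499013)) = Add(Rational(1015, 1271808), Rational(293990, 499013)) = Rational(374405332115, 634648725504)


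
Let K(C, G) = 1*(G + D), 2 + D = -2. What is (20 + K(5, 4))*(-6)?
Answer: -120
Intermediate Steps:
D = -4 (D = -2 - 2 = -4)
K(C, G) = -4 + G (K(C, G) = 1*(G - 4) = 1*(-4 + G) = -4 + G)
(20 + K(5, 4))*(-6) = (20 + (-4 + 4))*(-6) = (20 + 0)*(-6) = 20*(-6) = -120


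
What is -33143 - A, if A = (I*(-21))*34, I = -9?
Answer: -39569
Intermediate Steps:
A = 6426 (A = -9*(-21)*34 = 189*34 = 6426)
-33143 - A = -33143 - 1*6426 = -33143 - 6426 = -39569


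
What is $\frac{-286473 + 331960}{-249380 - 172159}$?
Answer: $- \frac{45487}{421539} \approx -0.10791$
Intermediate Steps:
$\frac{-286473 + 331960}{-249380 - 172159} = \frac{45487}{-249380 - 172159} = \frac{45487}{-421539} = 45487 \left(- \frac{1}{421539}\right) = - \frac{45487}{421539}$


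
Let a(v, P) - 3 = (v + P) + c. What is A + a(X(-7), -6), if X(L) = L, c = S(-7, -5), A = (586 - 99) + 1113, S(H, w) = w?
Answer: 1585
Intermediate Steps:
A = 1600 (A = 487 + 1113 = 1600)
c = -5
a(v, P) = -2 + P + v (a(v, P) = 3 + ((v + P) - 5) = 3 + ((P + v) - 5) = 3 + (-5 + P + v) = -2 + P + v)
A + a(X(-7), -6) = 1600 + (-2 - 6 - 7) = 1600 - 15 = 1585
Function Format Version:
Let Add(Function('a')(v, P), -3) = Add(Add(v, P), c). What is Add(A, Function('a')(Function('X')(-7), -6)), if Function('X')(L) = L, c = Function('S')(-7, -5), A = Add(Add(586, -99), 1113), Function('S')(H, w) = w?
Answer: 1585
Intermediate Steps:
A = 1600 (A = Add(487, 1113) = 1600)
c = -5
Function('a')(v, P) = Add(-2, P, v) (Function('a')(v, P) = Add(3, Add(Add(v, P), -5)) = Add(3, Add(Add(P, v), -5)) = Add(3, Add(-5, P, v)) = Add(-2, P, v))
Add(A, Function('a')(Function('X')(-7), -6)) = Add(1600, Add(-2, -6, -7)) = Add(1600, -15) = 1585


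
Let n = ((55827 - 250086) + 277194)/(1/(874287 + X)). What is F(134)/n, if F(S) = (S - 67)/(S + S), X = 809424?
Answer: 1/558554287140 ≈ 1.7903e-12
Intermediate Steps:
F(S) = (-67 + S)/(2*S) (F(S) = (-67 + S)/((2*S)) = (-67 + S)*(1/(2*S)) = (-67 + S)/(2*S))
n = 139638571785 (n = ((55827 - 250086) + 277194)/(1/(874287 + 809424)) = (-194259 + 277194)/(1/1683711) = 82935/(1/1683711) = 82935*1683711 = 139638571785)
F(134)/n = ((½)*(-67 + 134)/134)/139638571785 = ((½)*(1/134)*67)*(1/139638571785) = (¼)*(1/139638571785) = 1/558554287140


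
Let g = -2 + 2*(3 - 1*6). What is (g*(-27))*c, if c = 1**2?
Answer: 216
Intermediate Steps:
g = -8 (g = -2 + 2*(3 - 6) = -2 + 2*(-3) = -2 - 6 = -8)
c = 1
(g*(-27))*c = -8*(-27)*1 = 216*1 = 216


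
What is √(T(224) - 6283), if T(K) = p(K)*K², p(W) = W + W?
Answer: √22472565 ≈ 4740.5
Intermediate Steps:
p(W) = 2*W
T(K) = 2*K³ (T(K) = (2*K)*K² = 2*K³)
√(T(224) - 6283) = √(2*224³ - 6283) = √(2*11239424 - 6283) = √(22478848 - 6283) = √22472565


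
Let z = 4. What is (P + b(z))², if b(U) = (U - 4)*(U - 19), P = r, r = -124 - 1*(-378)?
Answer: 64516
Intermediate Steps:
r = 254 (r = -124 + 378 = 254)
P = 254
b(U) = (-19 + U)*(-4 + U) (b(U) = (-4 + U)*(-19 + U) = (-19 + U)*(-4 + U))
(P + b(z))² = (254 + (76 + 4² - 23*4))² = (254 + (76 + 16 - 92))² = (254 + 0)² = 254² = 64516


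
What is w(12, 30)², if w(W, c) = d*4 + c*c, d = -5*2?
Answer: 739600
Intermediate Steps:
d = -10
w(W, c) = -40 + c² (w(W, c) = -10*4 + c*c = -40 + c²)
w(12, 30)² = (-40 + 30²)² = (-40 + 900)² = 860² = 739600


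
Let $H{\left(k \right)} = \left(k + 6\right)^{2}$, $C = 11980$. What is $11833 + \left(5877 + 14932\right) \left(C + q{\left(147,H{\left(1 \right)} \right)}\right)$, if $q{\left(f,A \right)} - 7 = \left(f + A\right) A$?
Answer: $449298952$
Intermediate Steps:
$H{\left(k \right)} = \left(6 + k\right)^{2}$
$q{\left(f,A \right)} = 7 + A \left(A + f\right)$ ($q{\left(f,A \right)} = 7 + \left(f + A\right) A = 7 + \left(A + f\right) A = 7 + A \left(A + f\right)$)
$11833 + \left(5877 + 14932\right) \left(C + q{\left(147,H{\left(1 \right)} \right)}\right) = 11833 + \left(5877 + 14932\right) \left(11980 + \left(7 + \left(\left(6 + 1\right)^{2}\right)^{2} + \left(6 + 1\right)^{2} \cdot 147\right)\right) = 11833 + 20809 \left(11980 + \left(7 + \left(7^{2}\right)^{2} + 7^{2} \cdot 147\right)\right) = 11833 + 20809 \left(11980 + \left(7 + 49^{2} + 49 \cdot 147\right)\right) = 11833 + 20809 \left(11980 + \left(7 + 2401 + 7203\right)\right) = 11833 + 20809 \left(11980 + 9611\right) = 11833 + 20809 \cdot 21591 = 11833 + 449287119 = 449298952$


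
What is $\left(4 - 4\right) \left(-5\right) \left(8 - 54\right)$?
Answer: $0$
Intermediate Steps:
$\left(4 - 4\right) \left(-5\right) \left(8 - 54\right) = 0 \left(-5\right) \left(-46\right) = 0 \left(-46\right) = 0$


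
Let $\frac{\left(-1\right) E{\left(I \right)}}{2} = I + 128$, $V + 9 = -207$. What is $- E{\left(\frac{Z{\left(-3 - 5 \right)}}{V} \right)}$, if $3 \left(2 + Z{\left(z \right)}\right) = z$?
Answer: $\frac{41479}{162} \approx 256.04$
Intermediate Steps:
$V = -216$ ($V = -9 - 207 = -216$)
$Z{\left(z \right)} = -2 + \frac{z}{3}$
$E{\left(I \right)} = -256 - 2 I$ ($E{\left(I \right)} = - 2 \left(I + 128\right) = - 2 \left(128 + I\right) = -256 - 2 I$)
$- E{\left(\frac{Z{\left(-3 - 5 \right)}}{V} \right)} = - (-256 - 2 \frac{-2 + \frac{-3 - 5}{3}}{-216}) = - (-256 - 2 \left(-2 + \frac{1}{3} \left(-8\right)\right) \left(- \frac{1}{216}\right)) = - (-256 - 2 \left(-2 - \frac{8}{3}\right) \left(- \frac{1}{216}\right)) = - (-256 - 2 \left(\left(- \frac{14}{3}\right) \left(- \frac{1}{216}\right)\right)) = - (-256 - \frac{7}{162}) = \left(-1\right) \left(- \frac{41479}{162}\right) = \frac{41479}{162}$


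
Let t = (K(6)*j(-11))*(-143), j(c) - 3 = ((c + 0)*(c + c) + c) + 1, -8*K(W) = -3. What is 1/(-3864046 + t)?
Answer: -8/31013183 ≈ -2.5795e-7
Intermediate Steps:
K(W) = 3/8 (K(W) = -1/8*(-3) = 3/8)
j(c) = 4 + c + 2*c**2 (j(c) = 3 + (((c + 0)*(c + c) + c) + 1) = 3 + ((c*(2*c) + c) + 1) = 3 + ((2*c**2 + c) + 1) = 3 + ((c + 2*c**2) + 1) = 3 + (1 + c + 2*c**2) = 4 + c + 2*c**2)
t = -100815/8 (t = (3*(4 - 11 + 2*(-11)**2)/8)*(-143) = (3*(4 - 11 + 2*121)/8)*(-143) = (3*(4 - 11 + 242)/8)*(-143) = ((3/8)*235)*(-143) = (705/8)*(-143) = -100815/8 ≈ -12602.)
1/(-3864046 + t) = 1/(-3864046 - 100815/8) = 1/(-31013183/8) = -8/31013183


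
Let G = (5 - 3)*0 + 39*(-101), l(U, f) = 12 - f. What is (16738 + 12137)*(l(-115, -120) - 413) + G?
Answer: -8117814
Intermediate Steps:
G = -3939 (G = 2*0 - 3939 = 0 - 3939 = -3939)
(16738 + 12137)*(l(-115, -120) - 413) + G = (16738 + 12137)*((12 - 1*(-120)) - 413) - 3939 = 28875*((12 + 120) - 413) - 3939 = 28875*(132 - 413) - 3939 = 28875*(-281) - 3939 = -8113875 - 3939 = -8117814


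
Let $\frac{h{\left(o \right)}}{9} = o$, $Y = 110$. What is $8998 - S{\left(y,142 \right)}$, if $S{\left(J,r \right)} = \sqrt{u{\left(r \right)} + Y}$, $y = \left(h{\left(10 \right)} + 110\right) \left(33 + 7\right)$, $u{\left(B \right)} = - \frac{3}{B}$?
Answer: $8998 - \frac{\sqrt{2217614}}{142} \approx 8987.5$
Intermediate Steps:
$h{\left(o \right)} = 9 o$
$y = 8000$ ($y = \left(9 \cdot 10 + 110\right) \left(33 + 7\right) = \left(90 + 110\right) 40 = 200 \cdot 40 = 8000$)
$S{\left(J,r \right)} = \sqrt{110 - \frac{3}{r}}$ ($S{\left(J,r \right)} = \sqrt{- \frac{3}{r} + 110} = \sqrt{110 - \frac{3}{r}}$)
$8998 - S{\left(y,142 \right)} = 8998 - \sqrt{110 - \frac{3}{142}} = 8998 - \sqrt{\frac{15617}{142}} = 8998 - \frac{\sqrt{2217614}}{142}$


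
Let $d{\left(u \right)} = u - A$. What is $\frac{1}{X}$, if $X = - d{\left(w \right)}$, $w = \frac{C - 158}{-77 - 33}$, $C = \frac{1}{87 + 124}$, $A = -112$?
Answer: $- \frac{23210}{2632857} \approx -0.0088155$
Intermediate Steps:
$C = \frac{1}{211} \approx 0.0047393$
$w = \frac{33337}{23210}$ ($w = \frac{\frac{1}{211} - 158}{-77 - 33} = - \frac{33337}{211 \left(-110\right)} = \left(- \frac{33337}{211}\right) \left(- \frac{1}{110}\right) = \frac{33337}{23210} \approx 1.4363$)
$d{\left(u \right)} = 112 + u$ ($d{\left(u \right)} = u - -112 = u + 112 = 112 + u$)
$X = - \frac{2632857}{23210}$ ($X = - (112 + \frac{33337}{23210}) = \left(-1\right) \frac{2632857}{23210} = - \frac{2632857}{23210} \approx -113.44$)
$\frac{1}{X} = \frac{1}{- \frac{2632857}{23210}} = - \frac{23210}{2632857}$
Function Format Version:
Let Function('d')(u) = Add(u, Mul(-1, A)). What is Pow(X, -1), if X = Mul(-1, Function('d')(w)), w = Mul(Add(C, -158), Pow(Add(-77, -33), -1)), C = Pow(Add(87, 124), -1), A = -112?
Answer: Rational(-23210, 2632857) ≈ -0.0088155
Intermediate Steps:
C = Rational(1, 211) (C = Pow(211, -1) = Rational(1, 211) ≈ 0.0047393)
w = Rational(33337, 23210) (w = Mul(Add(Rational(1, 211), -158), Pow(Add(-77, -33), -1)) = Mul(Rational(-33337, 211), Pow(-110, -1)) = Mul(Rational(-33337, 211), Rational(-1, 110)) = Rational(33337, 23210) ≈ 1.4363)
Function('d')(u) = Add(112, u) (Function('d')(u) = Add(u, Mul(-1, -112)) = Add(u, 112) = Add(112, u))
X = Rational(-2632857, 23210) (X = Mul(-1, Add(112, Rational(33337, 23210))) = Mul(-1, Rational(2632857, 23210)) = Rational(-2632857, 23210) ≈ -113.44)
Pow(X, -1) = Pow(Rational(-2632857, 23210), -1) = Rational(-23210, 2632857)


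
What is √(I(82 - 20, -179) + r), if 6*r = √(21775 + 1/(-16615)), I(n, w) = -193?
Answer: √(-479513136825 + 49845*√1502791958190)/49845 ≈ 12.977*I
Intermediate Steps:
r = √1502791958190/49845 (r = √(21775 + 1/(-16615))/6 = √(21775 - 1/16615)/6 = √(361791624/16615)/6 = (2*√1502791958190/16615)/6 = √1502791958190/49845 ≈ 24.594)
√(I(82 - 20, -179) + r) = √(-193 + √1502791958190/49845)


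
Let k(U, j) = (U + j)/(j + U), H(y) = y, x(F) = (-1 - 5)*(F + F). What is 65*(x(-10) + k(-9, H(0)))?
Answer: 7865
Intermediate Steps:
x(F) = -12*F
k(U, j) = 1 (k(U, j) = (U + j)/(U + j) = 1)
65*(x(-10) + k(-9, H(0))) = 65*(-12*(-10) + 1) = 65*(120 + 1) = 65*121 = 7865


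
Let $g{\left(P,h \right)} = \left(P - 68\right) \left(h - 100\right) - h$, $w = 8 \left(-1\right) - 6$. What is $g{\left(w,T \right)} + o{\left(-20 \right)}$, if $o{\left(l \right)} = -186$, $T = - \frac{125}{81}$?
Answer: $\frac{659509}{81} \approx 8142.1$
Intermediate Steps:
$T = - \frac{125}{81}$ ($T = \left(-125\right) \frac{1}{81} = - \frac{125}{81} \approx -1.5432$)
$w = -14$ ($w = -8 - 6 = -14$)
$g{\left(P,h \right)} = - h + \left(-100 + h\right) \left(-68 + P\right)$ ($g{\left(P,h \right)} = \left(-68 + P\right) \left(-100 + h\right) - h = \left(-100 + h\right) \left(-68 + P\right) - h = - h + \left(-100 + h\right) \left(-68 + P\right)$)
$g{\left(w,T \right)} + o{\left(-20 \right)} = \left(6800 - -1400 - - \frac{2875}{27} - - \frac{1750}{81}\right) - 186 = \left(6800 + 1400 + \frac{2875}{27} + \frac{1750}{81}\right) - 186 = \frac{674575}{81} - 186 = \frac{659509}{81}$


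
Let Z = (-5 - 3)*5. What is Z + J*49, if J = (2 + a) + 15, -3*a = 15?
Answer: 548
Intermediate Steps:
a = -5 (a = -⅓*15 = -5)
J = 12 (J = (2 - 5) + 15 = -3 + 15 = 12)
Z = -40 (Z = -8*5 = -40)
Z + J*49 = -40 + 12*49 = -40 + 588 = 548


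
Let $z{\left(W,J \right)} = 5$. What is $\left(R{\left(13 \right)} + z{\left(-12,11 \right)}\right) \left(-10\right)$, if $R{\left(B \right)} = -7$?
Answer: $20$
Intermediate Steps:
$\left(R{\left(13 \right)} + z{\left(-12,11 \right)}\right) \left(-10\right) = \left(-7 + 5\right) \left(-10\right) = \left(-2\right) \left(-10\right) = 20$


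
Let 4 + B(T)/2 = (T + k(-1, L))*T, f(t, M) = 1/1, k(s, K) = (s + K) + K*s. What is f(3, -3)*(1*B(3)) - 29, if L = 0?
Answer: -25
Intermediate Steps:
k(s, K) = K + s + K*s (k(s, K) = (K + s) + K*s = K + s + K*s)
f(t, M) = 1
B(T) = -8 + 2*T*(-1 + T) (B(T) = -8 + 2*((T + (0 - 1 + 0*(-1)))*T) = -8 + 2*((T + (0 - 1 + 0))*T) = -8 + 2*((T - 1)*T) = -8 + 2*((-1 + T)*T) = -8 + 2*(T*(-1 + T)) = -8 + 2*T*(-1 + T))
f(3, -3)*(1*B(3)) - 29 = 1*(1*(-8 - 2*3 + 2*3**2)) - 29 = 1*(1*(-8 - 6 + 2*9)) - 29 = 1*(1*(-8 - 6 + 18)) - 29 = 1*(1*4) - 29 = 1*4 - 29 = 4 - 29 = -25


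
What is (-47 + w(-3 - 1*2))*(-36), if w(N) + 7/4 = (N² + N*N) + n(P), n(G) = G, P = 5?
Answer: -225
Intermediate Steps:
w(N) = 13/4 + 2*N² (w(N) = -7/4 + ((N² + N*N) + 5) = -7/4 + ((N² + N²) + 5) = -7/4 + (2*N² + 5) = -7/4 + (5 + 2*N²) = 13/4 + 2*N²)
(-47 + w(-3 - 1*2))*(-36) = (-47 + (13/4 + 2*(-3 - 1*2)²))*(-36) = (-47 + (13/4 + 2*(-3 - 2)²))*(-36) = (-47 + (13/4 + 2*(-5)²))*(-36) = (-47 + (13/4 + 2*25))*(-36) = (-47 + (13/4 + 50))*(-36) = (-47 + 213/4)*(-36) = (25/4)*(-36) = -225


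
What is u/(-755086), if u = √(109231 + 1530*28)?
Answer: -√152071/755086 ≈ -0.00051645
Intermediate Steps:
u = √152071 (u = √(109231 + 42840) = √152071 ≈ 389.96)
u/(-755086) = √152071/(-755086) = √152071*(-1/755086) = -√152071/755086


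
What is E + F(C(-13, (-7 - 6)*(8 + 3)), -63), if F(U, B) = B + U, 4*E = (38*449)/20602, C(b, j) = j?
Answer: -8479493/41204 ≈ -205.79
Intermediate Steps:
E = 8531/41204 (E = ((38*449)/20602)/4 = (17062*(1/20602))/4 = (¼)*(8531/10301) = 8531/41204 ≈ 0.20704)
E + F(C(-13, (-7 - 6)*(8 + 3)), -63) = 8531/41204 + (-63 + (-7 - 6)*(8 + 3)) = 8531/41204 + (-63 - 13*11) = 8531/41204 + (-63 - 143) = 8531/41204 - 206 = -8479493/41204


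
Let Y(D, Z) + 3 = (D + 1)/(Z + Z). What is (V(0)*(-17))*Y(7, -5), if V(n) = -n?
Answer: 0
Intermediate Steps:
Y(D, Z) = -3 + (1 + D)/(2*Z) (Y(D, Z) = -3 + (D + 1)/(Z + Z) = -3 + (1 + D)/((2*Z)) = -3 + (1 + D)*(1/(2*Z)) = -3 + (1 + D)/(2*Z))
(V(0)*(-17))*Y(7, -5) = (-1*0*(-17))*((½)*(1 + 7 - 6*(-5))/(-5)) = (0*(-17))*((½)*(-⅕)*(1 + 7 + 30)) = 0*((½)*(-⅕)*38) = 0*(-19/5) = 0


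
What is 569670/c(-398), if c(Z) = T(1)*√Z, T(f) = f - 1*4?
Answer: 94945*I*√398/199 ≈ 9518.3*I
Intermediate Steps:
T(f) = -4 + f (T(f) = f - 4 = -4 + f)
c(Z) = -3*√Z (c(Z) = (-4 + 1)*√Z = -3*√Z)
569670/c(-398) = 569670/((-3*I*√398)) = 569670*(I*√398/1194) = 94945*I*√398/199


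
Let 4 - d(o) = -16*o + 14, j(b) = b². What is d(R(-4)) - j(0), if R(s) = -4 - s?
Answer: -10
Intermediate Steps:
d(o) = -10 + 16*o (d(o) = 4 - (-16*o + 14) = 4 - (14 - 16*o) = 4 + (-14 + 16*o) = -10 + 16*o)
d(R(-4)) - j(0) = (-10 + 16*(-4 - 1*(-4))) - 1*0² = (-10 + 16*(-4 + 4)) - 1*0 = (-10 + 16*0) + 0 = (-10 + 0) + 0 = -10 + 0 = -10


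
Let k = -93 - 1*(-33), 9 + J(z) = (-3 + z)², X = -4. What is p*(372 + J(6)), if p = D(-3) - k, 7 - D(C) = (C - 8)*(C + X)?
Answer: -3720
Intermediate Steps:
J(z) = -9 + (-3 + z)²
k = -60 (k = -93 + 33 = -60)
D(C) = 7 - (-8 + C)*(-4 + C) (D(C) = 7 - (C - 8)*(C - 4) = 7 - (-8 + C)*(-4 + C))
p = -10 (p = (-25 - 1*(-3)² + 12*(-3)) - 1*(-60) = (-25 - 1*9 - 36) + 60 = (-25 - 9 - 36) + 60 = -70 + 60 = -10)
p*(372 + J(6)) = -10*(372 + 6*(-6 + 6)) = -10*(372 + 6*0) = -10*(372 + 0) = -10*372 = -3720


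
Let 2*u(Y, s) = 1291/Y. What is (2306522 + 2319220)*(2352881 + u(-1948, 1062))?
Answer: 21201679275427035/1948 ≈ 1.0884e+13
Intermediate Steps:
u(Y, s) = 1291/(2*Y) (u(Y, s) = (1291/Y)/2 = 1291/(2*Y))
(2306522 + 2319220)*(2352881 + u(-1948, 1062)) = (2306522 + 2319220)*(2352881 + (1291/2)/(-1948)) = 4625742*(2352881 + (1291/2)*(-1/1948)) = 4625742*(2352881 - 1291/3896) = 4625742*(9166823085/3896) = 21201679275427035/1948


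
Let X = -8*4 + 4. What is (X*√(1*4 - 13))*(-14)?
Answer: 1176*I ≈ 1176.0*I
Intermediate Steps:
X = -28 (X = -4*8 + 4 = -32 + 4 = -28)
(X*√(1*4 - 13))*(-14) = -28*√(1*4 - 13)*(-14) = -28*√(4 - 13)*(-14) = -84*I*(-14) = 1176*I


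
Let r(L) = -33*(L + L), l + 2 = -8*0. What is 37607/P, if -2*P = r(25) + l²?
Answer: 37607/823 ≈ 45.695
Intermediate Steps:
l = -2 (l = -2 - 8*0 = -2 + 0 = -2)
r(L) = -66*L
P = 823 (P = -(-66*25 + (-2)²)/2 = -(-1650 + 4)/2 = -½*(-1646) = 823)
37607/P = 37607/823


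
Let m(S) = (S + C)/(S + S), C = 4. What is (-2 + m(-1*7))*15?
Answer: -375/14 ≈ -26.786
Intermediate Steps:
m(S) = (4 + S)/(2*S) (m(S) = (S + 4)/(S + S) = (4 + S)/((2*S)) = (4 + S)*(1/(2*S)) = (4 + S)/(2*S))
(-2 + m(-1*7))*15 = (-2 + (4 - 1*7)/(2*((-1*7))))*15 = (-2 + (½)*(4 - 7)/(-7))*15 = (-2 + (½)*(-⅐)*(-3))*15 = (-2 + 3/14)*15 = -25/14*15 = -375/14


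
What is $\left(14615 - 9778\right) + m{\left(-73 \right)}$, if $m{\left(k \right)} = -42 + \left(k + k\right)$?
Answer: $4649$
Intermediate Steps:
$m{\left(k \right)} = -42 + 2 k$
$\left(14615 - 9778\right) + m{\left(-73 \right)} = \left(14615 - 9778\right) + \left(-42 + 2 \left(-73\right)\right) = 4837 - 188 = 4649$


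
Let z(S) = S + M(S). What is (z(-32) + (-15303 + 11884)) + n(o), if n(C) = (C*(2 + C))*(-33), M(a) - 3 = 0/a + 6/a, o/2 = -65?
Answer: -8841091/16 ≈ -5.5257e+5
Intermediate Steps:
o = -130 (o = 2*(-65) = -130)
M(a) = 3 + 6/a (M(a) = 3 + (0/a + 6/a) = 3 + (0 + 6/a) = 3 + 6/a)
z(S) = 3 + S + 6/S (z(S) = S + (3 + 6/S) = 3 + S + 6/S)
n(C) = -33*C*(2 + C)
(z(-32) + (-15303 + 11884)) + n(o) = ((3 - 32 + 6/(-32)) + (-15303 + 11884)) - 33*(-130)*(2 - 130) = ((3 - 32 + 6*(-1/32)) - 3419) - 33*(-130)*(-128) = ((3 - 32 - 3/16) - 3419) - 549120 = (-467/16 - 3419) - 549120 = -55171/16 - 549120 = -8841091/16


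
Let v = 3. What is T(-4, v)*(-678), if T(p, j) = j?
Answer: -2034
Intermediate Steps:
T(-4, v)*(-678) = 3*(-678) = -2034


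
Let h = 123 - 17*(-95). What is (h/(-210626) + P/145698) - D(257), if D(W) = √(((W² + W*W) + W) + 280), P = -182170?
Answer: -9655740386/7671946737 - √132635 ≈ -365.45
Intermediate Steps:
h = 1738 (h = 123 + 1615 = 1738)
D(W) = √(280 + W + 2*W²) (D(W) = √(((W² + W²) + W) + 280) = √((2*W² + W) + 280) = √((W + 2*W²) + 280) = √(280 + W + 2*W²))
(h/(-210626) + P/145698) - D(257) = (1738/(-210626) - 182170/145698) - √(280 + 257 + 2*257²) = (1738*(-1/210626) - 182170*1/145698) - √(280 + 257 + 2*66049) = (-869/105313 - 91085/72849) - √(280 + 257 + 132098) = -9655740386/7671946737 - √132635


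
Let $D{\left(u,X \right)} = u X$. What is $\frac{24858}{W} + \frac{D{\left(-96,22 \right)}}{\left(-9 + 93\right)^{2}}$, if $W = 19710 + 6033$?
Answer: $\frac{840478}{1261407} \approx 0.6663$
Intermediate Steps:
$W = 25743$
$D{\left(u,X \right)} = X u$
$\frac{24858}{W} + \frac{D{\left(-96,22 \right)}}{\left(-9 + 93\right)^{2}} = \frac{24858}{25743} + \frac{22 \left(-96\right)}{\left(-9 + 93\right)^{2}} = 24858 \cdot \frac{1}{25743} - \frac{2112}{84^{2}} = \frac{8286}{8581} - \frac{2112}{7056} = \frac{8286}{8581} - \frac{44}{147} = \frac{840478}{1261407}$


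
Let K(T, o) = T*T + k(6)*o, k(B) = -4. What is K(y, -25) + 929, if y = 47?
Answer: 3238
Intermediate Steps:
K(T, o) = T² - 4*o (K(T, o) = T*T - 4*o = T² - 4*o)
K(y, -25) + 929 = (47² - 4*(-25)) + 929 = (2209 + 100) + 929 = 2309 + 929 = 3238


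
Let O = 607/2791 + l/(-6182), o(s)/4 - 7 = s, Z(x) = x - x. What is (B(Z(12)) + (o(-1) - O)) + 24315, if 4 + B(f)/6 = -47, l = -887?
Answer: 414658240655/17253962 ≈ 24033.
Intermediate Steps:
Z(x) = 0
o(s) = 28 + 4*s
B(f) = -306 (B(f) = -24 + 6*(-47) = -24 - 282 = -306)
O = 6228091/17253962 (O = 607/2791 - 887/(-6182) = 607*(1/2791) - 887*(-1/6182) = 607/2791 + 887/6182 = 6228091/17253962 ≈ 0.36097)
(B(Z(12)) + (o(-1) - O)) + 24315 = (-306 + ((28 + 4*(-1)) - 1*6228091/17253962)) + 24315 = (-306 + ((28 - 4) - 6228091/17253962)) + 24315 = (-306 + (24 - 6228091/17253962)) + 24315 = (-306 + 407866997/17253962) + 24315 = -4871845375/17253962 + 24315 = 414658240655/17253962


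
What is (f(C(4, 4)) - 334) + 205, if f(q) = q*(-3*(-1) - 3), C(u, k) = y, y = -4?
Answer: -129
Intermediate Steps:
C(u, k) = -4
f(q) = 0 (f(q) = q*(3 - 3) = q*0 = 0)
(f(C(4, 4)) - 334) + 205 = (0 - 334) + 205 = -334 + 205 = -129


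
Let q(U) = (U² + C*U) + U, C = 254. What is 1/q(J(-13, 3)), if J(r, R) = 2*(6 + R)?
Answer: 1/4914 ≈ 0.00020350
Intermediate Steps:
J(r, R) = 12 + 2*R
q(U) = U² + 255*U (q(U) = (U² + 254*U) + U = U² + 255*U)
1/q(J(-13, 3)) = 1/((12 + 2*3)*(255 + (12 + 2*3))) = 1/((12 + 6)*(255 + (12 + 6))) = 1/(18*(255 + 18)) = 1/(18*273) = 1/4914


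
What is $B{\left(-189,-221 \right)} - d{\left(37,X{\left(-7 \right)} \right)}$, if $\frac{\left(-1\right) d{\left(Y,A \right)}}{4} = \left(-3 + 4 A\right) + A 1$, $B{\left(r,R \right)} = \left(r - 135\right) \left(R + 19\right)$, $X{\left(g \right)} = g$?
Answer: $65296$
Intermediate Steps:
$B{\left(r,R \right)} = \left(-135 + r\right) \left(19 + R\right)$
$d{\left(Y,A \right)} = 12 - 20 A$ ($d{\left(Y,A \right)} = - 4 \left(\left(-3 + 4 A\right) + A 1\right) = - 4 \left(\left(-3 + 4 A\right) + A\right) = - 4 \left(-3 + 5 A\right) = 12 - 20 A$)
$B{\left(-189,-221 \right)} - d{\left(37,X{\left(-7 \right)} \right)} = \left(-2565 - -29835 + 19 \left(-189\right) - -41769\right) - \left(12 - -140\right) = \left(-2565 + 29835 - 3591 + 41769\right) - \left(12 + 140\right) = 65448 - 152 = 65296$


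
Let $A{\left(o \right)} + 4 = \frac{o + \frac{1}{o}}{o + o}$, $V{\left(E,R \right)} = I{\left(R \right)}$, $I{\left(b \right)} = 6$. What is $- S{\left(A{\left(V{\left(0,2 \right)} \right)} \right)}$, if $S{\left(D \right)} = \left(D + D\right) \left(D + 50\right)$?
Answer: $\frac{840599}{2592} \approx 324.31$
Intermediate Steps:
$V{\left(E,R \right)} = 6$
$A{\left(o \right)} = -4 + \frac{o + \frac{1}{o}}{2 o}$ ($A{\left(o \right)} = -4 + \frac{o + \frac{1}{o}}{o + o} = -4 + \frac{o + \frac{1}{o}}{2 o}$)
$S{\left(D \right)} = 2 D \left(50 + D\right)$
$- S{\left(A{\left(V{\left(0,2 \right)} \right)} \right)} = - 2 \left(- \frac{7}{2} + \frac{1}{2 \cdot 36}\right) \left(50 - \left(\frac{7}{2} - \frac{1}{2 \cdot 36}\right)\right) = - 2 \left(- \frac{7}{2} + \frac{1}{2} \cdot \frac{1}{36}\right) \left(50 + \left(- \frac{7}{2} + \frac{1}{2} \cdot \frac{1}{36}\right)\right) = - 2 \left(- \frac{7}{2} + \frac{1}{72}\right) \left(50 + \left(- \frac{7}{2} + \frac{1}{72}\right)\right) = - \frac{2 \left(-251\right) \left(50 - \frac{251}{72}\right)}{72} = - \frac{2 \left(-251\right) 3349}{72 \cdot 72} = \left(-1\right) \left(- \frac{840599}{2592}\right) = \frac{840599}{2592}$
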